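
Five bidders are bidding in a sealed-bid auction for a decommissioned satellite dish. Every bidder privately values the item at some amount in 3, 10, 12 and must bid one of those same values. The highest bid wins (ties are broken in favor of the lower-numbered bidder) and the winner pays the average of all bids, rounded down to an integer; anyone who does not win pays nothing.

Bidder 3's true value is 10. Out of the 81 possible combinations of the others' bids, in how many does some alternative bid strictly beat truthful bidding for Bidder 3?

28

Others bid (3, 3, 3, 12): truth gives 0; bid 12 gives 4 > 0. Violating.
Others bid (3, 3, 10, 12): truth gives 0; bid 12 gives 2 > 0. Violating.
Others bid (3, 3, 12, 3): truth gives 0; bid 12 gives 4 > 0. Violating.
Others bid (3, 3, 12, 10): truth gives 0; bid 12 gives 2 > 0. Violating.
Others bid (3, 3, 3, 3): truth gives 6; no alternative beats it.
Others bid (3, 3, 3, 10): truth gives 5; no alternative beats it.
(Checking all 81 profiles: 28 have a profitable deviation, 53 do not.)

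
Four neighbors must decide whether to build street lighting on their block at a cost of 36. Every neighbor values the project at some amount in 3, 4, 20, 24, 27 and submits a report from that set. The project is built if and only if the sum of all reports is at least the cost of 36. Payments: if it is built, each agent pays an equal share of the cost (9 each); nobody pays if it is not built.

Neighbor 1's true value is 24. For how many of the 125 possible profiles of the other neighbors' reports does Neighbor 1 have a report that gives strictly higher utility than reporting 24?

7

Others report (3, 3, 3): truth gives 0; report 27 gives 15 > 0. Violating.
Others report (3, 3, 4): truth gives 0; report 27 gives 15 > 0. Violating.
Others report (3, 4, 3): truth gives 0; report 27 gives 15 > 0. Violating.
Others report (3, 4, 4): truth gives 0; report 27 gives 15 > 0. Violating.
Others report (3, 3, 20): truth gives 15; no alternative beats it.
Others report (3, 3, 24): truth gives 15; no alternative beats it.
(Checking all 125 profiles: 7 have a profitable deviation, 118 do not.)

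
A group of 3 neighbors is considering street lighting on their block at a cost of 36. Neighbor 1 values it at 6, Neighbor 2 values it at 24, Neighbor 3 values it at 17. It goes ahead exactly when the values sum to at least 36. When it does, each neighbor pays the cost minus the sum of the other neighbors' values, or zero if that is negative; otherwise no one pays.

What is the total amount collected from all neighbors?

19

Total value 47 ≥ cost 36, so it is built.
Neighbor 1: others sum to 41; max(0, 36 - 41) = 0.
Neighbor 2: others sum to 23; max(0, 36 - 23) = 13.
Neighbor 3: others sum to 30; max(0, 36 - 30) = 6.
Total collected = 0 + 13 + 6 = 19.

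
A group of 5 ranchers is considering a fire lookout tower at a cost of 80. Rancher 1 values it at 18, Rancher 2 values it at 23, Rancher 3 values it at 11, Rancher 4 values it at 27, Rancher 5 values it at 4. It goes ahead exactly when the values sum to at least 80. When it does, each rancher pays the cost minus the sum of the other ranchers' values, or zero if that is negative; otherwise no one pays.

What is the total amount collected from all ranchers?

68

Total value 83 ≥ cost 80, so it is built.
Rancher 1: others sum to 65; max(0, 80 - 65) = 15.
Rancher 2: others sum to 60; max(0, 80 - 60) = 20.
Rancher 3: others sum to 72; max(0, 80 - 72) = 8.
Rancher 4: others sum to 56; max(0, 80 - 56) = 24.
Rancher 5: others sum to 79; max(0, 80 - 79) = 1.
Total collected = 15 + 20 + 8 + 24 + 1 = 68.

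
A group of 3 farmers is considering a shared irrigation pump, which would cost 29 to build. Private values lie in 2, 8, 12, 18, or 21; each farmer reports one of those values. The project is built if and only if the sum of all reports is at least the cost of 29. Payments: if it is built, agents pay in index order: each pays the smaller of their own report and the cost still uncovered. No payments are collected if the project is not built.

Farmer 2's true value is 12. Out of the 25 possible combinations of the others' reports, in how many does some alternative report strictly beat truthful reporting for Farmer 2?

Others report (2, 21): truth gives 0; report 8 gives 4 > 0. Violating.
Others report (8, 18): truth gives 0; report 8 gives 4 > 0. Violating.
Others report (8, 21): truth gives 0; report 2 gives 10 > 0. Violating.
Others report (12, 12): truth gives 0; report 8 gives 4 > 0. Violating.
Others report (2, 2): truth gives 0; no alternative beats it.
Others report (2, 8): truth gives 0; no alternative beats it.
(Checking all 25 profiles: 14 have a profitable deviation, 11 do not.)

14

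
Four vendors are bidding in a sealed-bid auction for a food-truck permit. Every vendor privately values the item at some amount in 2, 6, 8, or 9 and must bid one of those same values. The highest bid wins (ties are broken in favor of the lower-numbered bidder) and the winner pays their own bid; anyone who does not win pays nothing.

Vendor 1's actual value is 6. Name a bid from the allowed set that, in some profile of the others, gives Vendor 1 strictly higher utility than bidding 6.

Suppose Vendor 2 bids 2, Vendor 3 bids 2 and Vendor 4 bids 2.
Bid 6: wins, pays 6, utility 6 - 6 = 0.
Bid 2: wins, pays 2, utility 6 - 2 = 4.
So bidding 2 beats truth here (4 > 0).

2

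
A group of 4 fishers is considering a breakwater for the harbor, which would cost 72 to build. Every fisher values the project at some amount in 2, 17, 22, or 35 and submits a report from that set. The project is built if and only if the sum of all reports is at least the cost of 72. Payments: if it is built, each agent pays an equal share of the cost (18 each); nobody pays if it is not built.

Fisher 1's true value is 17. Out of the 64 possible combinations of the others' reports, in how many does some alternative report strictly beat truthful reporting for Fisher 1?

Others report (2, 22, 35): truth gives -1; report 2 gives 0 > -1. Violating.
Others report (2, 35, 22): truth gives -1; report 2 gives 0 > -1. Violating.
Others report (17, 17, 22): truth gives -1; report 2 gives 0 > -1. Violating.
Others report (17, 17, 35): truth gives -1; report 2 gives 0 > -1. Violating.
Others report (2, 2, 2): truth gives 0; no alternative beats it.
Others report (2, 2, 17): truth gives 0; no alternative beats it.
(Checking all 64 profiles: 16 have a profitable deviation, 48 do not.)

16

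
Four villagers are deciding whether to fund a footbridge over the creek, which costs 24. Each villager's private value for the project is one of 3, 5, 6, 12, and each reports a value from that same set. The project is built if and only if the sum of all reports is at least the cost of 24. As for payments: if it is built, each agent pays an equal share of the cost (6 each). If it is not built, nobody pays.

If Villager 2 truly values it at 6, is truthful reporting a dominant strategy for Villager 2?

Yes

Check each profile of the others' reports and compare truth against every alternative report.
Others report (3, 3, 3): truth gives 0, best alternative gives 0.
Others report (3, 3, 5): truth gives 0, best alternative gives 0.
Others report (3, 3, 6): truth gives 0, best alternative gives 0.
Others report (3, 3, 12): truth gives 0, best alternative gives 0.
Others report (3, 5, 3): truth gives 0, best alternative gives 0.
Others report (3, 5, 5): truth gives 0, best alternative gives 0.
(Remaining 58 profiles checked similarly; truth is weakly best in each.)
In every case the truthful report is at least as good as any alternative, so it is a dominant strategy.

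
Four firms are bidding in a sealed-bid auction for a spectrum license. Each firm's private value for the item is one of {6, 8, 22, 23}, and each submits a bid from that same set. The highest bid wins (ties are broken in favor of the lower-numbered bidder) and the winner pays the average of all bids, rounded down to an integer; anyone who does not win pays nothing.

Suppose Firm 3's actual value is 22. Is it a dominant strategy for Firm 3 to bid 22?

No

Consider the case where Firm 1 bids 6, Firm 2 bids 6 and Firm 4 bids 6.
Truthful bid 22: wins, pays 10, utility 22 - 10 = 12.
Bid 8 instead: wins, pays 6, utility 22 - 6 = 16.
Since 16 > 12, bidding 8 is strictly better here, so truthful bidding is not dominant.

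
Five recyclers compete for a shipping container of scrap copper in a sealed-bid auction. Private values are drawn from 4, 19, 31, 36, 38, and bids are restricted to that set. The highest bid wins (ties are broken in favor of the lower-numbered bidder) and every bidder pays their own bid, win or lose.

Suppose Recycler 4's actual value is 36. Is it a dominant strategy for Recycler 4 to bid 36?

No

Consider the case where Recycler 1 bids 4, Recycler 2 bids 4, Recycler 3 bids 4 and Recycler 5 bids 4.
Truthful bid 36: wins, pays 36, utility 36 - 36 = 0.
Bid 19 instead: wins, pays 19, utility 36 - 19 = 17.
Since 17 > 0, bidding 19 is strictly better here, so truthful bidding is not dominant.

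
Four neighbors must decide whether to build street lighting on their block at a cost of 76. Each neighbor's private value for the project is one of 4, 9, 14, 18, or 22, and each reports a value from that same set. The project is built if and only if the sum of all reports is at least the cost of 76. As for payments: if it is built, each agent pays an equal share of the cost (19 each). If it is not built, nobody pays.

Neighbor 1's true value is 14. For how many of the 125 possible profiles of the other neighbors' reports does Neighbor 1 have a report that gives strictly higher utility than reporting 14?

Others report (18, 22, 22): truth gives -5; report 4 gives 0 > -5. Violating.
Others report (22, 18, 22): truth gives -5; report 4 gives 0 > -5. Violating.
Others report (22, 22, 18): truth gives -5; report 4 gives 0 > -5. Violating.
Others report (22, 22, 22): truth gives -5; report 4 gives 0 > -5. Violating.
Others report (4, 4, 4): truth gives 0; no alternative beats it.
Others report (4, 4, 9): truth gives 0; no alternative beats it.
(Checking all 125 profiles: 4 have a profitable deviation, 121 do not.)

4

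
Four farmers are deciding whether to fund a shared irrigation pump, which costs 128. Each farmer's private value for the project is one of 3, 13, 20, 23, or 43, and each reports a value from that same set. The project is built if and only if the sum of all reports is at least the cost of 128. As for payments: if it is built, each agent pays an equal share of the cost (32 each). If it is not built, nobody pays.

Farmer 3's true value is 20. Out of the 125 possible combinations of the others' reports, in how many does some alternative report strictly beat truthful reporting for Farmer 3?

Others report (23, 43, 43): truth gives -12; report 3 gives 0 > -12. Violating.
Others report (43, 23, 43): truth gives -12; report 3 gives 0 > -12. Violating.
Others report (43, 43, 23): truth gives -12; report 3 gives 0 > -12. Violating.
Others report (3, 3, 3): truth gives 0; no alternative beats it.
Others report (3, 3, 13): truth gives 0; no alternative beats it.
(Checking all 125 profiles: 3 have a profitable deviation, 122 do not.)

3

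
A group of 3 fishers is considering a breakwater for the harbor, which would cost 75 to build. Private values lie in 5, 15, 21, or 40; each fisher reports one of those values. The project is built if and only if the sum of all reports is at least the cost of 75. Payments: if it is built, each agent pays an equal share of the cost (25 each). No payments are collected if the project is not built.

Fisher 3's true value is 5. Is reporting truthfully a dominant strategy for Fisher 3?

Check each profile of the others' reports and compare truth against every alternative report.
Others report (21, 40): truth gives 0, best alternative gives -20.
Others report (40, 21): truth gives 0, best alternative gives -20.
Others report (40, 40): truth gives -20, best alternative gives -20.
Others report (5, 5): truth gives 0, best alternative gives 0.
Others report (5, 15): truth gives 0, best alternative gives 0.
Others report (5, 21): truth gives 0, best alternative gives 0.
(Remaining 10 profiles checked similarly; truth is weakly best in each.)
In every case the truthful report is at least as good as any alternative, so it is a dominant strategy.

Yes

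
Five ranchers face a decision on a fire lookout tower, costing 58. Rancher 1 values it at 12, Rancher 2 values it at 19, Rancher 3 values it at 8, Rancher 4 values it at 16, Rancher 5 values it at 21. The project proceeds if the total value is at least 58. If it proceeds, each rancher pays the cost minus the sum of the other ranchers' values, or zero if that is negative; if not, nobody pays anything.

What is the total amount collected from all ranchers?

Total value 76 ≥ cost 58, so it is built.
Rancher 1: others sum to 64; max(0, 58 - 64) = 0.
Rancher 2: others sum to 57; max(0, 58 - 57) = 1.
Rancher 3: others sum to 68; max(0, 58 - 68) = 0.
Rancher 4: others sum to 60; max(0, 58 - 60) = 0.
Rancher 5: others sum to 55; max(0, 58 - 55) = 3.
Total collected = 0 + 1 + 0 + 0 + 3 = 4.

4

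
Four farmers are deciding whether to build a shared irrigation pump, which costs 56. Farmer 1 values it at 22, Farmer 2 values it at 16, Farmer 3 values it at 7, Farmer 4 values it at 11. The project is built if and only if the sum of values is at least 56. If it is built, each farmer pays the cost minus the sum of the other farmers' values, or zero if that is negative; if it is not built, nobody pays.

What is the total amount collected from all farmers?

56

Total value 56 ≥ cost 56, so it is built.
Farmer 1: others sum to 34; max(0, 56 - 34) = 22.
Farmer 2: others sum to 40; max(0, 56 - 40) = 16.
Farmer 3: others sum to 49; max(0, 56 - 49) = 7.
Farmer 4: others sum to 45; max(0, 56 - 45) = 11.
Total collected = 22 + 16 + 7 + 11 = 56.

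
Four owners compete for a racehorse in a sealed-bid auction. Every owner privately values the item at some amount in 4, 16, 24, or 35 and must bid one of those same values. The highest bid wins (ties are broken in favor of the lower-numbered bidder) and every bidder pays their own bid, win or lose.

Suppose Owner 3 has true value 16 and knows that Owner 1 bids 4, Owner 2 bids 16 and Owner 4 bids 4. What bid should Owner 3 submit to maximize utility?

Bid 4: loses but pays 4, utility -4.
Bid 16: loses but pays 16, utility -16.
Bid 24: wins, pays 24, utility 16 - 24 = -8.
Bid 35: wins, pays 35, utility 16 - 35 = -19.
The best choice is 4 with utility -4.

4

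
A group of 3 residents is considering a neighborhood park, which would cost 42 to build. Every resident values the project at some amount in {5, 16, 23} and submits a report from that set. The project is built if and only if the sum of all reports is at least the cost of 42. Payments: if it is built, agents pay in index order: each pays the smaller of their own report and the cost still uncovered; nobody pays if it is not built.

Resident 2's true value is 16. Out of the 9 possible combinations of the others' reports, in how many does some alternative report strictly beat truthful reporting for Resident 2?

3

Others report (16, 23): truth gives 0; report 5 gives 11 > 0. Violating.
Others report (23, 16): truth gives 0; report 5 gives 11 > 0. Violating.
Others report (23, 23): truth gives 0; report 5 gives 11 > 0. Violating.
Others report (5, 5): truth gives 0; no alternative beats it.
Others report (5, 16): truth gives 0; no alternative beats it.
(Checking all 9 profiles: 3 have a profitable deviation, 6 do not.)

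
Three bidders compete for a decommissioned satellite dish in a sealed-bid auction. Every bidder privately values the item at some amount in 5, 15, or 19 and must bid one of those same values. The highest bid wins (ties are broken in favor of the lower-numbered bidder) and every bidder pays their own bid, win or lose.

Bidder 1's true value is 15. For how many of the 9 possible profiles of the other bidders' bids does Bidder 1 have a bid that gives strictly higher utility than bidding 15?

6

Others bid (5, 5): truth gives 0; bid 5 gives 10 > 0. Violating.
Others bid (5, 19): truth gives -15; bid 19 gives -4 > -15. Violating.
Others bid (15, 19): truth gives -15; bid 19 gives -4 > -15. Violating.
Others bid (19, 5): truth gives -15; bid 19 gives -4 > -15. Violating.
Others bid (5, 15): truth gives 0; no alternative beats it.
Others bid (15, 5): truth gives 0; no alternative beats it.
(Checking all 9 profiles: 6 have a profitable deviation, 3 do not.)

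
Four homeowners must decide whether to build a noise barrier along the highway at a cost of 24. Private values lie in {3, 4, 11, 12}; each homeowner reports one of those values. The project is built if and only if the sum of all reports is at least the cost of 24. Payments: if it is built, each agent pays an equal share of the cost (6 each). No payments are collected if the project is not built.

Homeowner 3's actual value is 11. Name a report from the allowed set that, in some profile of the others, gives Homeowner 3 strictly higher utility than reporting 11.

Suppose Homeowner 1 reports 4, Homeowner 2 reports 4 and Homeowner 4 reports 4.
Report 11: project not built, utility 0.
Report 12: project built, pays 6, utility 11 - 6 = 5.
So reporting 12 beats truth here (5 > 0).

12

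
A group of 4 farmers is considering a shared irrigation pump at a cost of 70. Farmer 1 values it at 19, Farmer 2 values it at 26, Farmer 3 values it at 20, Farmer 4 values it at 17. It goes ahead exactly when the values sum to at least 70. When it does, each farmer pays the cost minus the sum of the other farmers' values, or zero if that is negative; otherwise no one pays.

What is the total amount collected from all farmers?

34

Total value 82 ≥ cost 70, so it is built.
Farmer 1: others sum to 63; max(0, 70 - 63) = 7.
Farmer 2: others sum to 56; max(0, 70 - 56) = 14.
Farmer 3: others sum to 62; max(0, 70 - 62) = 8.
Farmer 4: others sum to 65; max(0, 70 - 65) = 5.
Total collected = 7 + 14 + 8 + 5 = 34.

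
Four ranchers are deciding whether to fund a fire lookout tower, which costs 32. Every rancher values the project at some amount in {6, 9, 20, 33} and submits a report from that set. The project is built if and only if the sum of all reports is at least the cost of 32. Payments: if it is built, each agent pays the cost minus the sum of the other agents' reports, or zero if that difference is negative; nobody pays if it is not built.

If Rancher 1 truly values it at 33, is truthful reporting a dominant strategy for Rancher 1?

Check each profile of the others' reports and compare truth against every alternative report.
Others report (6, 6, 20): truth gives 33, best alternative gives 33.
Others report (6, 6, 33): truth gives 33, best alternative gives 33.
Others report (6, 9, 20): truth gives 33, best alternative gives 33.
Others report (6, 9, 33): truth gives 33, best alternative gives 33.
Others report (6, 20, 6): truth gives 33, best alternative gives 33.
Others report (6, 20, 9): truth gives 33, best alternative gives 33.
(Remaining 58 profiles checked similarly; truth is weakly best in each.)
In every case the truthful report is at least as good as any alternative, so it is a dominant strategy.

Yes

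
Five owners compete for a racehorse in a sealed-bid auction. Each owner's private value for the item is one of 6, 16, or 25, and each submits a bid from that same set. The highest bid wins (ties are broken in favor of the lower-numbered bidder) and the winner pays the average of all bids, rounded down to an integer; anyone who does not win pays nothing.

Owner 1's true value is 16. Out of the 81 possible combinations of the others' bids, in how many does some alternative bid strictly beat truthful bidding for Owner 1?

17

Others bid (6, 6, 6, 6): truth gives 8; bid 6 gives 10 > 8. Violating.
Others bid (6, 6, 6, 25): truth gives 0; bid 25 gives 3 > 0. Violating.
Others bid (6, 6, 16, 25): truth gives 0; bid 25 gives 1 > 0. Violating.
Others bid (6, 6, 25, 6): truth gives 0; bid 25 gives 3 > 0. Violating.
Others bid (6, 6, 6, 16): truth gives 6; no alternative beats it.
Others bid (6, 6, 16, 6): truth gives 6; no alternative beats it.
(Checking all 81 profiles: 17 have a profitable deviation, 64 do not.)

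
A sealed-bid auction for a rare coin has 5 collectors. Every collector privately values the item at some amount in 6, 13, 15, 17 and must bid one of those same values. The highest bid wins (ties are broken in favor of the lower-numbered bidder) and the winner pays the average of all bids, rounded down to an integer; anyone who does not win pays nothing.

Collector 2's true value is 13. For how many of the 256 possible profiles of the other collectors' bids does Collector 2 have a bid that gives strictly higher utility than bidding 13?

Others bid (6, 6, 6, 15): truth gives 0; bid 15 gives 4 > 0. Violating.
Others bid (6, 6, 6, 17): truth gives 0; bid 17 gives 3 > 0. Violating.
Others bid (6, 6, 13, 15): truth gives 0; bid 15 gives 2 > 0. Violating.
Others bid (6, 6, 13, 17): truth gives 0; bid 17 gives 2 > 0. Violating.
Others bid (6, 6, 6, 6): truth gives 6; no alternative beats it.
Others bid (6, 6, 6, 13): truth gives 5; no alternative beats it.
(Checking all 256 profiles: 71 have a profitable deviation, 185 do not.)

71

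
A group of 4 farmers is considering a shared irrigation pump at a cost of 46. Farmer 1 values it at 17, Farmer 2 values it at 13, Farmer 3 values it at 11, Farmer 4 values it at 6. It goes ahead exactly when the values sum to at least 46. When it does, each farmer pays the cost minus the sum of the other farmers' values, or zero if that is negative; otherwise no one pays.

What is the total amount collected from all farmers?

Total value 47 ≥ cost 46, so it is built.
Farmer 1: others sum to 30; max(0, 46 - 30) = 16.
Farmer 2: others sum to 34; max(0, 46 - 34) = 12.
Farmer 3: others sum to 36; max(0, 46 - 36) = 10.
Farmer 4: others sum to 41; max(0, 46 - 41) = 5.
Total collected = 16 + 12 + 10 + 5 = 43.

43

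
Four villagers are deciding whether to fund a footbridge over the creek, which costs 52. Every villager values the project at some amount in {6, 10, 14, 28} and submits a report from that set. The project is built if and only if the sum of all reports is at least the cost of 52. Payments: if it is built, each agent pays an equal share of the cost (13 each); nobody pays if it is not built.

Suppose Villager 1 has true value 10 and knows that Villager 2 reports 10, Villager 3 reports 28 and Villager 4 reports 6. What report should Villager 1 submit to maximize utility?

6

Report 6: project not built, utility 0.
Report 10: project built, pays 13, utility 10 - 13 = -3.
Report 14: project built, pays 13, utility 10 - 13 = -3.
Report 28: project built, pays 13, utility 10 - 13 = -3.
The best choice is 6 with utility 0.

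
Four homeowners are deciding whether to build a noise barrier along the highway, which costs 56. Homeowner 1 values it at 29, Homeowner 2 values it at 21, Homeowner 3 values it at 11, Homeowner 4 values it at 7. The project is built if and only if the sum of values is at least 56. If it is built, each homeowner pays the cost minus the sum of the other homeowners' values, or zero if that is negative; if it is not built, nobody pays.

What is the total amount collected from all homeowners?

26

Total value 68 ≥ cost 56, so it is built.
Homeowner 1: others sum to 39; max(0, 56 - 39) = 17.
Homeowner 2: others sum to 47; max(0, 56 - 47) = 9.
Homeowner 3: others sum to 57; max(0, 56 - 57) = 0.
Homeowner 4: others sum to 61; max(0, 56 - 61) = 0.
Total collected = 17 + 9 + 0 + 0 = 26.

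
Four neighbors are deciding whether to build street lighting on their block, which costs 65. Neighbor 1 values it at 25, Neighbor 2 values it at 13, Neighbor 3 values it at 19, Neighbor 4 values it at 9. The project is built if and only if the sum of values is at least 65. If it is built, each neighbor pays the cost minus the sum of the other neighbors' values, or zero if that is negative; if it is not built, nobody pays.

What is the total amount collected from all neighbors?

Total value 66 ≥ cost 65, so it is built.
Neighbor 1: others sum to 41; max(0, 65 - 41) = 24.
Neighbor 2: others sum to 53; max(0, 65 - 53) = 12.
Neighbor 3: others sum to 47; max(0, 65 - 47) = 18.
Neighbor 4: others sum to 57; max(0, 65 - 57) = 8.
Total collected = 24 + 12 + 18 + 8 = 62.

62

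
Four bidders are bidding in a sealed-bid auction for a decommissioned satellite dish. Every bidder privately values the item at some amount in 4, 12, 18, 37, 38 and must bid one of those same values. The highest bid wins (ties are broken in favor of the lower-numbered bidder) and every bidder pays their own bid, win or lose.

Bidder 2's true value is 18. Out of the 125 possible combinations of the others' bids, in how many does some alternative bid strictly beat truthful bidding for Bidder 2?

Others bid (4, 4, 4): truth gives 0; bid 12 gives 6 > 0. Violating.
Others bid (4, 4, 12): truth gives 0; bid 12 gives 6 > 0. Violating.
Others bid (4, 4, 37): truth gives -18; bid 4 gives -4 > -18. Violating.
Others bid (4, 4, 38): truth gives -18; bid 4 gives -4 > -18. Violating.
Others bid (4, 4, 18): truth gives 0; no alternative beats it.
Others bid (4, 12, 18): truth gives 0; no alternative beats it.
(Checking all 125 profiles: 111 have a profitable deviation, 14 do not.)

111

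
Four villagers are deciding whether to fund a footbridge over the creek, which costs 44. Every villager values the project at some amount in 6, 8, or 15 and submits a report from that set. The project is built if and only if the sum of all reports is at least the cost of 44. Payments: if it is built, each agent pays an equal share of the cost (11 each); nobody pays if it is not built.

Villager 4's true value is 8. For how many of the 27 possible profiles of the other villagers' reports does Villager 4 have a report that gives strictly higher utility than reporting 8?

3

Others report (6, 15, 15): truth gives -3; report 6 gives 0 > -3. Violating.
Others report (15, 6, 15): truth gives -3; report 6 gives 0 > -3. Violating.
Others report (15, 15, 6): truth gives -3; report 6 gives 0 > -3. Violating.
Others report (6, 6, 6): truth gives 0; no alternative beats it.
Others report (6, 6, 8): truth gives 0; no alternative beats it.
(Checking all 27 profiles: 3 have a profitable deviation, 24 do not.)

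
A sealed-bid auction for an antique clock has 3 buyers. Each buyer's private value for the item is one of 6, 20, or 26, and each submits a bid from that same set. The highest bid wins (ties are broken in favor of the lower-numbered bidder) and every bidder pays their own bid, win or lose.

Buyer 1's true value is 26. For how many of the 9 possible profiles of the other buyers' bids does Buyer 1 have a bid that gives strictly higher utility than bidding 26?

4

Others bid (6, 6): truth gives 0; bid 6 gives 20 > 0. Violating.
Others bid (6, 20): truth gives 0; bid 20 gives 6 > 0. Violating.
Others bid (20, 6): truth gives 0; bid 20 gives 6 > 0. Violating.
Others bid (20, 20): truth gives 0; bid 20 gives 6 > 0. Violating.
Others bid (6, 26): truth gives 0; no alternative beats it.
Others bid (20, 26): truth gives 0; no alternative beats it.
(Checking all 9 profiles: 4 have a profitable deviation, 5 do not.)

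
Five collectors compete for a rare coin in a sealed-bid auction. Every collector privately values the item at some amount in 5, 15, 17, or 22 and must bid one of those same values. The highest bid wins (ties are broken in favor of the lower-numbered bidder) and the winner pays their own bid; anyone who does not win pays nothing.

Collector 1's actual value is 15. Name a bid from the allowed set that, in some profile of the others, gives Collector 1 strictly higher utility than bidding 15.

5

Suppose Collector 2 bids 5, Collector 3 bids 5, Collector 4 bids 5 and Collector 5 bids 5.
Bid 15: wins, pays 15, utility 15 - 15 = 0.
Bid 5: wins, pays 5, utility 15 - 5 = 10.
So bidding 5 beats truth here (10 > 0).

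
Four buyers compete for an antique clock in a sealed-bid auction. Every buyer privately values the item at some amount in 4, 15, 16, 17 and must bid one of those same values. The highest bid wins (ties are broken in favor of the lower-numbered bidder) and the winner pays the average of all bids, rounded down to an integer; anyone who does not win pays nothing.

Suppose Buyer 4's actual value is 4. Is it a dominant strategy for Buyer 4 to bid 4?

Yes

Check each profile of the others' bids and compare truth against every alternative bid.
Others bid (4, 4, 4): truth gives 0, best alternative gives -2.
Others bid (4, 4, 15): truth gives 0, best alternative gives 0.
Others bid (4, 4, 16): truth gives 0, best alternative gives 0.
Others bid (4, 4, 17): truth gives 0, best alternative gives 0.
Others bid (4, 15, 4): truth gives 0, best alternative gives 0.
Others bid (4, 15, 15): truth gives 0, best alternative gives 0.
(Remaining 58 profiles checked similarly; truth is weakly best in each.)
In every case the truthful bid is at least as good as any alternative, so it is a dominant strategy.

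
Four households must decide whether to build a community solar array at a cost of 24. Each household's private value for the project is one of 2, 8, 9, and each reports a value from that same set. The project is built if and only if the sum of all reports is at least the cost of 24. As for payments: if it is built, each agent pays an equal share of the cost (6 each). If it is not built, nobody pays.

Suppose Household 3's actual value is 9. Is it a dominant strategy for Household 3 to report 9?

Check each profile of the others' reports and compare truth against every alternative report.
Others report (2, 8, 8): truth gives 3, best alternative gives 3.
Others report (2, 8, 9): truth gives 3, best alternative gives 3.
Others report (2, 9, 8): truth gives 3, best alternative gives 3.
Others report (2, 9, 9): truth gives 3, best alternative gives 3.
Others report (8, 2, 8): truth gives 3, best alternative gives 3.
Others report (8, 2, 9): truth gives 3, best alternative gives 3.
(Remaining 21 profiles checked similarly; truth is weakly best in each.)
In every case the truthful report is at least as good as any alternative, so it is a dominant strategy.

Yes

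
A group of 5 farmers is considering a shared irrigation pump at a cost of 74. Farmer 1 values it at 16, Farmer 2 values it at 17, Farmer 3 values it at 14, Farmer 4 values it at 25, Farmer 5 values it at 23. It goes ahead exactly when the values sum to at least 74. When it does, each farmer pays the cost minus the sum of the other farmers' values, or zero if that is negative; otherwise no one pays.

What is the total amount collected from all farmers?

Total value 95 ≥ cost 74, so it is built.
Farmer 1: others sum to 79; max(0, 74 - 79) = 0.
Farmer 2: others sum to 78; max(0, 74 - 78) = 0.
Farmer 3: others sum to 81; max(0, 74 - 81) = 0.
Farmer 4: others sum to 70; max(0, 74 - 70) = 4.
Farmer 5: others sum to 72; max(0, 74 - 72) = 2.
Total collected = 0 + 0 + 0 + 4 + 2 = 6.

6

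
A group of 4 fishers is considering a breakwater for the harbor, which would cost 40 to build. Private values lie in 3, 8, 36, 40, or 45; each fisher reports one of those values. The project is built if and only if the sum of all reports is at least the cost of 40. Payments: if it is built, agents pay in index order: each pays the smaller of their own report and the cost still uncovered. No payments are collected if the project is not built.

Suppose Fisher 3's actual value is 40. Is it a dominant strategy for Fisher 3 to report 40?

No

Consider the case where Fisher 1 reports 3, Fisher 2 reports 3 and Fisher 4 reports 36.
Truthful report 40: project built, pays 34, utility 40 - 34 = 6.
Report 3 instead: project built, pays 3, utility 40 - 3 = 37.
Since 37 > 6, reporting 3 is strictly better here, so truthful reporting is not dominant.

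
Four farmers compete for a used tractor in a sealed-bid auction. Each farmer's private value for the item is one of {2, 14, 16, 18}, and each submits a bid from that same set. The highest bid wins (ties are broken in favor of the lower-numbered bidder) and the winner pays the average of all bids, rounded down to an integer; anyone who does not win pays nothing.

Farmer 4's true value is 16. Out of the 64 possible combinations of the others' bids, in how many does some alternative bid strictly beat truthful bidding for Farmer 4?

15

Others bid (2, 2, 16): truth gives 0; bid 18 gives 7 > 0. Violating.
Others bid (2, 14, 16): truth gives 0; bid 18 gives 4 > 0. Violating.
Others bid (2, 16, 2): truth gives 0; bid 18 gives 7 > 0. Violating.
Others bid (2, 16, 14): truth gives 0; bid 18 gives 4 > 0. Violating.
Others bid (2, 2, 2): truth gives 11; no alternative beats it.
Others bid (2, 2, 14): truth gives 8; no alternative beats it.
(Checking all 64 profiles: 15 have a profitable deviation, 49 do not.)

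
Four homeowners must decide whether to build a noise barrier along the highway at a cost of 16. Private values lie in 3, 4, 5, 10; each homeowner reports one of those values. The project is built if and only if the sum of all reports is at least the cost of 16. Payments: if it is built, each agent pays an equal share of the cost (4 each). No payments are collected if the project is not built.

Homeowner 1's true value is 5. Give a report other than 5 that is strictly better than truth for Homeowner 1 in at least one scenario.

Suppose Homeowner 2 reports 3, Homeowner 3 reports 3 and Homeowner 4 reports 3.
Report 5: project not built, utility 0.
Report 10: project built, pays 4, utility 5 - 4 = 1.
So reporting 10 beats truth here (1 > 0).

10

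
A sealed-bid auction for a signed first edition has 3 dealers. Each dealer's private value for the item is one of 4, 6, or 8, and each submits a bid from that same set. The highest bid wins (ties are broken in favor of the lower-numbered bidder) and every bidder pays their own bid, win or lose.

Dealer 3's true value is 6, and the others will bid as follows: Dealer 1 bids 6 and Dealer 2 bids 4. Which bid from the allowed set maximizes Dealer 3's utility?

Bid 4: loses but pays 4, utility -4.
Bid 6: loses but pays 6, utility -6.
Bid 8: wins, pays 8, utility 6 - 8 = -2.
The best choice is 8 with utility -2.

8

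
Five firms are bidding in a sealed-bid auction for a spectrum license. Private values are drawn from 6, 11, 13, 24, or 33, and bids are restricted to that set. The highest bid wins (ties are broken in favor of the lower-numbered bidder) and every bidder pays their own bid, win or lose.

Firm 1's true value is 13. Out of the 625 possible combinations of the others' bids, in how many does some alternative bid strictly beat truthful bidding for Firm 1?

560

Others bid (6, 6, 6, 6): truth gives 0; bid 6 gives 7 > 0. Violating.
Others bid (6, 6, 6, 11): truth gives 0; bid 11 gives 2 > 0. Violating.
Others bid (6, 6, 6, 24): truth gives -13; bid 6 gives -6 > -13. Violating.
Others bid (6, 6, 6, 33): truth gives -13; bid 6 gives -6 > -13. Violating.
Others bid (6, 6, 6, 13): truth gives 0; no alternative beats it.
Others bid (6, 6, 11, 13): truth gives 0; no alternative beats it.
(Checking all 625 profiles: 560 have a profitable deviation, 65 do not.)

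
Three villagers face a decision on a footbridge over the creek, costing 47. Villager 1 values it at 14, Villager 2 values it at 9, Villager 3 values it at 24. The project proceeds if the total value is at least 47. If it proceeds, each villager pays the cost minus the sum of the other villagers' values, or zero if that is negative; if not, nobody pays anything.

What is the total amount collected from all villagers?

Total value 47 ≥ cost 47, so it is built.
Villager 1: others sum to 33; max(0, 47 - 33) = 14.
Villager 2: others sum to 38; max(0, 47 - 38) = 9.
Villager 3: others sum to 23; max(0, 47 - 23) = 24.
Total collected = 14 + 9 + 24 = 47.

47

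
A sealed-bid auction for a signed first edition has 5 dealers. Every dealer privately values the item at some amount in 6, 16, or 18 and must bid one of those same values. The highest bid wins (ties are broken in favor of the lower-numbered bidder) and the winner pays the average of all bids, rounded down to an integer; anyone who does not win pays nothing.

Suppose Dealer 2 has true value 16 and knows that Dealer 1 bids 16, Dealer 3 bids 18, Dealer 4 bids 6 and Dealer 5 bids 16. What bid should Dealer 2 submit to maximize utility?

18

Bid 6: loses, pays 0, utility 0.
Bid 16: loses, pays 0, utility 0.
Bid 18: wins, pays 14, utility 16 - 14 = 2.
The best choice is 18 with utility 2.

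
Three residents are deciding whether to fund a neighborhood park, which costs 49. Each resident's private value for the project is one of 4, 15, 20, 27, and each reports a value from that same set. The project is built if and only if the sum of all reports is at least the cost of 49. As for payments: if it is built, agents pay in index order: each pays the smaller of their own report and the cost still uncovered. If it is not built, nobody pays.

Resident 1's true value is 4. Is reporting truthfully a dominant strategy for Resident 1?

Check each profile of the others' reports and compare truth against every alternative report.
Others report (15, 20): truth gives 0, best alternative gives -11.
Others report (15, 27): truth gives 0, best alternative gives -11.
Others report (20, 15): truth gives 0, best alternative gives -11.
Others report (20, 20): truth gives 0, best alternative gives -11.
Others report (20, 27): truth gives 0, best alternative gives -11.
Others report (27, 15): truth gives 0, best alternative gives -11.
(Remaining 10 profiles checked similarly; truth is weakly best in each.)
In every case the truthful report is at least as good as any alternative, so it is a dominant strategy.

Yes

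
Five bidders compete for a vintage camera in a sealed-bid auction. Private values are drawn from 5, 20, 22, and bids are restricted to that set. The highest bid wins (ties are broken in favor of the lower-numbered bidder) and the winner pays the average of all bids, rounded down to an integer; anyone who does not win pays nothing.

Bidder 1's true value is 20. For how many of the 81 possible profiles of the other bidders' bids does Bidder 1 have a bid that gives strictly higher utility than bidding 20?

51

Others bid (5, 5, 5, 5): truth gives 12; bid 5 gives 15 > 12. Violating.
Others bid (5, 5, 5, 22): truth gives 0; bid 22 gives 9 > 0. Violating.
Others bid (5, 5, 20, 22): truth gives 0; bid 22 gives 6 > 0. Violating.
Others bid (5, 5, 22, 5): truth gives 0; bid 22 gives 9 > 0. Violating.
Others bid (5, 5, 5, 20): truth gives 9; no alternative beats it.
Others bid (5, 5, 20, 5): truth gives 9; no alternative beats it.
(Checking all 81 profiles: 51 have a profitable deviation, 30 do not.)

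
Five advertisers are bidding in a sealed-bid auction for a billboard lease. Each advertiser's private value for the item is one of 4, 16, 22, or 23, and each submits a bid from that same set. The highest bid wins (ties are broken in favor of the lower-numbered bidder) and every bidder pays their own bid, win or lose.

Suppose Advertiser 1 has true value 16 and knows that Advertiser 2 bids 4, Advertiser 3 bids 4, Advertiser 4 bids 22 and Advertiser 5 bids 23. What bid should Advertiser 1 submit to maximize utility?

Bid 4: loses but pays 4, utility -4.
Bid 16: loses but pays 16, utility -16.
Bid 22: loses but pays 22, utility -22.
Bid 23: wins, pays 23, utility 16 - 23 = -7.
The best choice is 4 with utility -4.

4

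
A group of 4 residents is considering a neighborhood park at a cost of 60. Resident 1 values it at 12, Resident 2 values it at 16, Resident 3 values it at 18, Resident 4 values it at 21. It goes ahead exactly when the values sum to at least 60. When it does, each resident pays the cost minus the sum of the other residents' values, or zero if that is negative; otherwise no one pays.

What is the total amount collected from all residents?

Total value 67 ≥ cost 60, so it is built.
Resident 1: others sum to 55; max(0, 60 - 55) = 5.
Resident 2: others sum to 51; max(0, 60 - 51) = 9.
Resident 3: others sum to 49; max(0, 60 - 49) = 11.
Resident 4: others sum to 46; max(0, 60 - 46) = 14.
Total collected = 5 + 9 + 11 + 14 = 39.

39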